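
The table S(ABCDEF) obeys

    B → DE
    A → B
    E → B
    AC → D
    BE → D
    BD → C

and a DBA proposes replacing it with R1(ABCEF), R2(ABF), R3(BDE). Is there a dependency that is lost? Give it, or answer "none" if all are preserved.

B → DE lies within R3.
A → B lies within R1.
E → B lies within R1.
AC → D: restricted closure across fragments reaches D.
BE → D lies within R3.
BD → C: restricted closure across fragments reaches C.
Every dependency is enforceable on the fragments, so the decomposition is dependency-preserving.

none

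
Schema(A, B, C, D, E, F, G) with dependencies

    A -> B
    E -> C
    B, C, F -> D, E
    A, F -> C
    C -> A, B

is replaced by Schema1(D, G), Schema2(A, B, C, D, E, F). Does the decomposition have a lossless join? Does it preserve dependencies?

lossy but dependency-preserving

Lossless test: (D)⁺ = {D}, which is a superkey of neither fragment — lossy.
Dependency preservation: every FD's attributes lie within a single fragment, so each can be enforced locally — preserved.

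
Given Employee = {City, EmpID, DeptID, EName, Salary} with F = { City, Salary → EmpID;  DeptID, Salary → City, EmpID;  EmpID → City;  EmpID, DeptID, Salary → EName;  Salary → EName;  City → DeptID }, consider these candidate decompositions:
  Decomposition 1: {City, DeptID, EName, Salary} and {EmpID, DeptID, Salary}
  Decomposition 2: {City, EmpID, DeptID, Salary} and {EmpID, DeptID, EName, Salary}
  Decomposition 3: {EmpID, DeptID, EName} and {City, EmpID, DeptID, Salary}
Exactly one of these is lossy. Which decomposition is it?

Decomposition 1: common = {DeptID, Salary}, closure = {City, EmpID, DeptID, EName, Salary} → lossless.
Decomposition 2: common = {EmpID, DeptID, Salary}, closure = {City, EmpID, DeptID, EName, Salary} → lossless.
Decomposition 3: common = {EmpID, DeptID}, closure = {City, EmpID, DeptID} → lossy.

Decomposition 3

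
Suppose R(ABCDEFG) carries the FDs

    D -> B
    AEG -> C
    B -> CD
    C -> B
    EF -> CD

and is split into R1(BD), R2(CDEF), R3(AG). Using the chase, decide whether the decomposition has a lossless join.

No

Chase test. Columns are ABCDEFG; row i has aⱼ where attribute j ∈ Ri, else bᵢⱼ.
Initial tableau (one row per fragment):
  row 1: b11 a2 b13 a4 b15 b16 b17
  row 2: b21 b22 a3 a4 a5 a6 b27
  row 3: a1 b32 b33 b34 b35 b36 a7
Rows 1 and 2 agree on D; apply D→B and equate their B entries.
Rows 1 and 2 agree on B; apply B→CD and equate their CD entries.
No row becomes fully distinguished — the join is lossy.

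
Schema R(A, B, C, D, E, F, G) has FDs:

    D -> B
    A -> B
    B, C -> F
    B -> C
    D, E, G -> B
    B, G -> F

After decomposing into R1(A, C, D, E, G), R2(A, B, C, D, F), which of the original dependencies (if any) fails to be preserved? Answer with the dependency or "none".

none

D → B lies within R2.
A → B lies within R2.
B, C → F lies within R2.
B → C lies within R2.
D, E, G → B: restricted closure across fragments reaches B.
B, G → F: restricted closure across fragments reaches F.
Every dependency is enforceable on the fragments, so the decomposition is dependency-preserving.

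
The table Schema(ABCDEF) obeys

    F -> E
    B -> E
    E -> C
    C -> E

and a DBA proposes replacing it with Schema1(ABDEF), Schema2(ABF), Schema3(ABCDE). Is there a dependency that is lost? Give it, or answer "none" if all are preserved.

none

F → E lies within Schema1.
B → E lies within Schema1.
E → C lies within Schema3.
C → E lies within Schema3.
Every dependency is enforceable on the fragments, so the decomposition is dependency-preserving.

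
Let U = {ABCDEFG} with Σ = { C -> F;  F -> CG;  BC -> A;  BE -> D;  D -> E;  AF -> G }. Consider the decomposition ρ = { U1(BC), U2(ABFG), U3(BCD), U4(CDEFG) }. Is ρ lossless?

Chase test. Columns are ABCDEFG; row i has aⱼ where attribute j ∈ Ui, else bᵢⱼ.
Initial tableau (one row per fragment):
  row 1: b11 a2 a3 b14 b15 b16 b17
  row 2: a1 a2 b23 b24 b25 a6 a7
  row 3: b31 a2 a3 a4 b35 b36 b37
  row 4: b41 b42 a3 a4 a5 a6 a7
Rows 1 and 3 agree on C; apply C→F and equate their F entries.
Rows 1 and 4 agree on C; apply C→F and equate their F entries.
Rows 1 and 2 agree on F; apply F→CG and equate their CG entries.
Rows 1 and 3 agree on F; apply F→CG and equate their CG entries.
Rows 1 and 2 agree on BC; apply BC→A and equate their A entries.
Rows 1 and 3 agree on BC; apply BC→A and equate their A entries.
Rows 3 and 4 agree on D; apply D→E and equate their E entries.
Row 3 is now all distinguished symbols — the join is lossless.

Yes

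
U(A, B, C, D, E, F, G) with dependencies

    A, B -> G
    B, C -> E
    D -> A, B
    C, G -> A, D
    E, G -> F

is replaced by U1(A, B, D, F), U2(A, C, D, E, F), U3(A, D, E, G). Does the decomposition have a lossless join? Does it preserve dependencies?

lossless but not dependency-preserving

Lossless test (chase): Rows 1 and 2 agree on D; apply D→A, B and equate their A, B entries. Rows 1 and 3 agree on D; apply D→A, B and equate their A, B entries. Rows 1 and 2 agree on A, B; apply A, B→G and equate their G entries. Rows 1 and 3 agree on A, B; apply A, B→G and equate their G entries. Rows 2 and 3 agree on E, G; apply E, G→F and equate their F entries. Row 2 is now all distinguished symbols — the join is lossless.
Dependency preservation: the restricted closure of {A, B} across the fragments never reaches {G}, so A, B → G cannot be enforced without a join — not preserved.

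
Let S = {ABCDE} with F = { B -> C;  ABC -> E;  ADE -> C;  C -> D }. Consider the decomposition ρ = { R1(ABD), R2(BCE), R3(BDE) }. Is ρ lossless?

Chase test. Columns are ABCDE; row i has aⱼ where attribute j ∈ Ri, else bᵢⱼ.
Initial tableau (one row per fragment):
  row 1: a1 a2 b13 a4 b15
  row 2: b21 a2 a3 b24 a5
  row 3: b31 a2 b33 a4 a5
Rows 1 and 2 agree on B; apply B→C and equate their C entries.
Rows 1 and 3 agree on B; apply B→C and equate their C entries.
Rows 1 and 2 agree on C; apply C→D and equate their D entries.
No row becomes fully distinguished — the join is lossy.

No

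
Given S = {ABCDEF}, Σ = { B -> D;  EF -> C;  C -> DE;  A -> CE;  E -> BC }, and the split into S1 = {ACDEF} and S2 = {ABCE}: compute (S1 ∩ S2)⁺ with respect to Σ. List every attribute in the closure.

S1 ∩ S2 = {ACE}.
C → DE applies, adding D
E → BC applies, adding B
Closure: {ABCDE}.

ABCDE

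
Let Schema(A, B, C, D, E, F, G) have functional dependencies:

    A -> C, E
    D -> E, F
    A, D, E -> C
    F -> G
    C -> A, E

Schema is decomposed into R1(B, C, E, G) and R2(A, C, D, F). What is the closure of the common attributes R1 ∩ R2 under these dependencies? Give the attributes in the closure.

A, C, E

R1 ∩ R2 = {C}.
C → A, E applies, adding A, E
Closure: {A, C, E}.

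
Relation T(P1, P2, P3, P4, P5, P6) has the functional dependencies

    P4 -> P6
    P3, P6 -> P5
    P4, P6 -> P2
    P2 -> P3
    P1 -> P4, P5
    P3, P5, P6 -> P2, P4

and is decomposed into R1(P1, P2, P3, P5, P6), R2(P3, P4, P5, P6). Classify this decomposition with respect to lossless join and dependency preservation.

Lossless test: (P3, P5, P6)⁺ = {P2, P3, P4, P5, P6}, which contains all of one fragment — lossless.
Dependency preservation: P4, P6 → P2; P1 → P4, P5; P3, P5, P6 → P2, P4 are not contained in any single fragment, but the restricted closure of each left-hand side across the fragments still reaches the right-hand side; the remaining FDs each lie inside some fragment. All dependencies are preserved.

lossless and dependency-preserving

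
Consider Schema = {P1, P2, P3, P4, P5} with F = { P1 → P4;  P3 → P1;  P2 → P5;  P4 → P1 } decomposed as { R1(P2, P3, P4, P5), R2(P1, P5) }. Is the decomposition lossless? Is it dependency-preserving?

lossy and not dependency-preserving

Lossless test: (P5)⁺ = {P5}, which is a superkey of neither fragment — lossy.
Dependency preservation: the restricted closure of {P1} across the fragments never reaches {P4}, so P1 → P4 cannot be enforced without a join — not preserved.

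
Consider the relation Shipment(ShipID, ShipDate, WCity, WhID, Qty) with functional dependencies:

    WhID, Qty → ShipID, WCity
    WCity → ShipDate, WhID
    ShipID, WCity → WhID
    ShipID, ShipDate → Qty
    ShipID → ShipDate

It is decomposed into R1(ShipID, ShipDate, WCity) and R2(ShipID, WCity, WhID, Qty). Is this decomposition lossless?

Yes

Common attributes: R1 ∩ R2 = {ShipID, WCity}.
Closure of {ShipID, WCity}: WCity → ShipDate, WhID applies, adding ShipDate, WhID; ShipID, ShipDate → Qty applies, adding Qty. So (ShipID, WCity)⁺ = {ShipID, ShipDate, WCity, WhID, Qty}.
This closure contains every attribute of R1, so R1 ∩ R2 → R1. The join is lossless.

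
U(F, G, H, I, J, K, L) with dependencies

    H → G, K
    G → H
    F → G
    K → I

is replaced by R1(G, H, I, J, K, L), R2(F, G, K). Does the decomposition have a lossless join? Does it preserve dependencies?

Lossless test: (G, K)⁺ = {G, H, I, K}, which is a superkey of neither fragment — lossy.
Dependency preservation: every FD's attributes lie within a single fragment, so each can be enforced locally — preserved.

lossy but dependency-preserving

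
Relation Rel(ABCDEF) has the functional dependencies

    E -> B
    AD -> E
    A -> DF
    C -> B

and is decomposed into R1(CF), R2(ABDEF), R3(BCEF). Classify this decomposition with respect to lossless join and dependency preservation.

Lossless test (chase): Rows 1 and 3 agree on C; apply C→B and equate their B entries. No row becomes fully distinguished — the join is lossy.
Dependency preservation: every FD's attributes lie within a single fragment, so each can be enforced locally — preserved.

lossy but dependency-preserving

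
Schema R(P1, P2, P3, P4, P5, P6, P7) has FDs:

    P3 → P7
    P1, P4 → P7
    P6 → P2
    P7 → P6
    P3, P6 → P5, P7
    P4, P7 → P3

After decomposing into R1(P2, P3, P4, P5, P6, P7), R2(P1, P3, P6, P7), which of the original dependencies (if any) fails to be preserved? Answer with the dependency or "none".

Check P1, P4 → P7: no single fragment contains all of {P1, P4, P7}, and the restricted closure of {P1, P4} across the fragments never reaches {P7}.
P3 → P7 is preserved.
P6 → P2 is preserved.
P7 → P6 is preserved.
P3, P6 → P5, P7 is preserved.
P4, P7 → P3 is preserved.

P1, P4 → P7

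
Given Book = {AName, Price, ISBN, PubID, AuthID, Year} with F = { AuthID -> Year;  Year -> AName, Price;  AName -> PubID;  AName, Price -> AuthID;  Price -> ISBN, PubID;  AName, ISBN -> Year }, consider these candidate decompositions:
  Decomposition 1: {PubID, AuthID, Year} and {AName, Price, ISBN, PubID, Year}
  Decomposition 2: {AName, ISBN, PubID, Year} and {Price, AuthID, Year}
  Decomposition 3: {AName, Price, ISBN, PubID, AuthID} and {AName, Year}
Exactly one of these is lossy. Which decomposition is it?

Decomposition 3

Decomposition 1: common = {PubID, Year}, closure = {AName, Price, ISBN, PubID, AuthID, Year} → lossless.
Decomposition 2: common = {Year}, closure = {AName, Price, ISBN, PubID, AuthID, Year} → lossless.
Decomposition 3: common = {AName}, closure = {AName, PubID} → lossy.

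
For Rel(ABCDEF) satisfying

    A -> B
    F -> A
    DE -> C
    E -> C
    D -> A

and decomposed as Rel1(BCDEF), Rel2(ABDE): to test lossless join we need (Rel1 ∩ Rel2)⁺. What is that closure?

ABCDE

Rel1 ∩ Rel2 = {BDE}.
DE → C applies, adding C
D → A applies, adding A
Closure: {ABCDE}.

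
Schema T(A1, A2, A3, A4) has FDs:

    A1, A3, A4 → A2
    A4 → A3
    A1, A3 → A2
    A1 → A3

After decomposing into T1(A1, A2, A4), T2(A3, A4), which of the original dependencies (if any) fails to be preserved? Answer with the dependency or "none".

A1 → A3

Check A1 → A3: no single fragment contains all of {A1, A3}, and the restricted closure of {A1} across the fragments never reaches {A3}.
A1, A3, A4 → A2 is preserved.
A4 → A3 is preserved.
A1, A3 → A2 is preserved.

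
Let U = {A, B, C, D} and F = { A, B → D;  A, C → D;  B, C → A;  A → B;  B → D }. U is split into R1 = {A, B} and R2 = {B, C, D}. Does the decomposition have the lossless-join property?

Common attributes: R1 ∩ R2 = {B}.
Closure of {B}: B → D applies, adding D. So (B)⁺ = {B, D}.
The closure contains neither all of R1 = {A, B} nor all of R2 = {B, C, D}, so the common attributes are not a superkey of either fragment. The join is lossy.

No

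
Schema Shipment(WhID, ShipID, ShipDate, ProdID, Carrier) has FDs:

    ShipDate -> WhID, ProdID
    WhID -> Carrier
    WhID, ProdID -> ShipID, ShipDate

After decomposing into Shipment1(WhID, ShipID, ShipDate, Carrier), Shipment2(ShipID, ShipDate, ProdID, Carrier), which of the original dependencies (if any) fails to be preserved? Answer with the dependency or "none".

Check WhID, ProdID → ShipID, ShipDate: no single fragment contains all of {WhID, ShipID, ShipDate, ProdID}, and the restricted closure of {WhID, ProdID} across the fragments never reaches {ShipID, ShipDate}.
ShipDate → WhID, ProdID is preserved.
WhID → Carrier is preserved.

WhID, ProdID -> ShipID, ShipDate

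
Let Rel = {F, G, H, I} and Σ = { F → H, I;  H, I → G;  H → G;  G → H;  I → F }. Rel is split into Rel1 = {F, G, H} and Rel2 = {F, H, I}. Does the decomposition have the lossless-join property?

Common attributes: Rel1 ∩ Rel2 = {F, H}.
Closure of {F, H}: F → H, I applies, adding I; H, I → G applies, adding G. So (F, H)⁺ = {F, G, H, I}.
This closure contains every attribute of Rel1, so Rel1 ∩ Rel2 → Rel1. The join is lossless.

Yes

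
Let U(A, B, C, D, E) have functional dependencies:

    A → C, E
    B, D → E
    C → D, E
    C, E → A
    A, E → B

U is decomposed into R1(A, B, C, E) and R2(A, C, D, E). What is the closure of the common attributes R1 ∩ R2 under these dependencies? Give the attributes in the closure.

A, B, C, D, E

R1 ∩ R2 = {A, C, E}.
C → D, E applies, adding D
A, E → B applies, adding B
Closure: {A, B, C, D, E}.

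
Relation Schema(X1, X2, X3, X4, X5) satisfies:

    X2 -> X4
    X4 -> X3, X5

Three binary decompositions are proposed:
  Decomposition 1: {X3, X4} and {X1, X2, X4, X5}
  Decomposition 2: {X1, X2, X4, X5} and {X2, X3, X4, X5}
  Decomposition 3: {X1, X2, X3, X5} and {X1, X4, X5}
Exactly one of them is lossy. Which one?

Decomposition 1: common = {X4}, closure = {X3, X4, X5} → lossless.
Decomposition 2: common = {X2, X4, X5}, closure = {X2, X3, X4, X5} → lossless.
Decomposition 3: common = {X1, X5}, closure = {X1, X5} → lossy.

Decomposition 3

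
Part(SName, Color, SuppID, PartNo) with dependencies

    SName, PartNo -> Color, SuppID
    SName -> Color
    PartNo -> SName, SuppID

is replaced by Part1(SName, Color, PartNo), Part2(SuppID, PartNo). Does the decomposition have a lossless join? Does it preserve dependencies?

Lossless test: (PartNo)⁺ = {SName, Color, SuppID, PartNo}, which contains all of one fragment — lossless.
Dependency preservation: SName, PartNo → Color, SuppID; PartNo → SName, SuppID are not contained in any single fragment, but the restricted closure of each left-hand side across the fragments still reaches the right-hand side; the remaining FDs each lie inside some fragment. All dependencies are preserved.

lossless and dependency-preserving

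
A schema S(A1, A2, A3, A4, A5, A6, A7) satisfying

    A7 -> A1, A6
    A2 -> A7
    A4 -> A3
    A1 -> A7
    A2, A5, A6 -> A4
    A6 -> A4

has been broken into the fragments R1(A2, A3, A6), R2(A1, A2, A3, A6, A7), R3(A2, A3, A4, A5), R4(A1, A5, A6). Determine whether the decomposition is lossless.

Chase test. Columns are A1, A2, A3, A4, A5, A6, A7; row i has aⱼ where attribute j ∈ Ri, else bᵢⱼ.
Initial tableau (one row per fragment):
  row 1: b11 a2 a3 b14 b15 a6 b17
  row 2: a1 a2 a3 b24 b25 a6 a7
  row 3: b31 a2 a3 a4 a5 b36 b37
  row 4: a1 b42 b43 b44 a5 a6 b47
Rows 1 and 2 agree on A2; apply A2→A7 and equate their A7 entries.
Rows 1 and 3 agree on A2; apply A2→A7 and equate their A7 entries.
Rows 2 and 4 agree on A1; apply A1→A7 and equate their A7 entries.
Rows 1 and 2 agree on A6; apply A6→A4 and equate their A4 entries.
Rows 1 and 4 agree on A6; apply A6→A4 and equate their A4 entries.
Rows 1 and 2 agree on A7; apply A7→A1, A6 and equate their A1, A6 entries.
Rows 1 and 3 agree on A7; apply A7→A1, A6 and equate their A1, A6 entries.
Rows 1 and 4 agree on A4; apply A4→A3 and equate their A3 entries.
Rows 1 and 3 agree on A6; apply A6→A4 and equate their A4 entries.
Row 3 is now all distinguished symbols — the join is lossless.

Yes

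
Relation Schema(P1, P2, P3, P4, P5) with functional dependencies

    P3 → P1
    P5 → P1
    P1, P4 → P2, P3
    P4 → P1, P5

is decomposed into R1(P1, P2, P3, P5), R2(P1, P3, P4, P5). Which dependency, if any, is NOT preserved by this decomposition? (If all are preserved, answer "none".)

P1, P4 → P2, P3

Check P1, P4 → P2, P3: no single fragment contains all of {P1, P2, P3, P4}, and the restricted closure of {P1, P4} across the fragments never reaches {P2, P3}.
P3 → P1 is preserved.
P5 → P1 is preserved.
P4 → P1, P5 is preserved.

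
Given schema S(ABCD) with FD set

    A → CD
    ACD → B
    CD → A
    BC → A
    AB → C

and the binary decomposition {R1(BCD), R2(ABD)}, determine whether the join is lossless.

Common attributes: R1 ∩ R2 = {BD}.
No dependency enlarges {BD}, so (BD)⁺ = {BD}.
The closure contains neither all of R1 = {BCD} nor all of R2 = {ABD}, so the common attributes are not a superkey of either fragment. The join is lossy.

No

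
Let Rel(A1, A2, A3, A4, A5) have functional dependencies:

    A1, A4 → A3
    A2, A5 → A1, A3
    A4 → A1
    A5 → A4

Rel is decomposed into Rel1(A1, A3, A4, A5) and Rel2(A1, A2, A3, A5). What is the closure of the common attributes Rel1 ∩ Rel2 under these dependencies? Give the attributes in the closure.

Rel1 ∩ Rel2 = {A1, A3, A5}.
A5 → A4 applies, adding A4
Closure: {A1, A3, A4, A5}.

A1, A3, A4, A5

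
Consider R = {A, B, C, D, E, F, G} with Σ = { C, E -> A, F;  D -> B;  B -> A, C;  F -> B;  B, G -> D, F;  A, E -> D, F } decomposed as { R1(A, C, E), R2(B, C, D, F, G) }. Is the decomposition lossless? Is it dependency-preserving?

lossy and not dependency-preserving

Lossless test: (C)⁺ = {C}, which is a superkey of neither fragment — lossy.
Dependency preservation: the restricted closure of {C, E} across the fragments never reaches {A, F}, so C, E → A, F cannot be enforced without a join — not preserved.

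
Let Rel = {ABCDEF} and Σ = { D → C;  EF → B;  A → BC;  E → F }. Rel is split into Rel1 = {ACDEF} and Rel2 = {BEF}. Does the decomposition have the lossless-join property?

Common attributes: Rel1 ∩ Rel2 = {EF}.
Closure of {EF}: EF → B applies, adding B. So (EF)⁺ = {BEF}.
This closure contains every attribute of Rel2, so Rel1 ∩ Rel2 → Rel2. The join is lossless.

Yes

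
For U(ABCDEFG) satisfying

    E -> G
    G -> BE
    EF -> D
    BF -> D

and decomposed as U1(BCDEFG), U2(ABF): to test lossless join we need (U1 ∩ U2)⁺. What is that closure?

U1 ∩ U2 = {BF}.
BF → D applies, adding D
Closure: {BDF}.

BDF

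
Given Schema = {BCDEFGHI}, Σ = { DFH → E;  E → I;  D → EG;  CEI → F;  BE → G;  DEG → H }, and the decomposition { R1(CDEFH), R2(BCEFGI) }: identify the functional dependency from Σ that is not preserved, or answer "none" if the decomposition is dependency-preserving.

D → EG

Check D → EG: no single fragment contains all of {DEG}, and the restricted closure of {D} across the fragments never reaches {EG}.
DFH → E is preserved.
E → I is preserved.
CEI → F is preserved.
BE → G is preserved.
DEG → H is preserved.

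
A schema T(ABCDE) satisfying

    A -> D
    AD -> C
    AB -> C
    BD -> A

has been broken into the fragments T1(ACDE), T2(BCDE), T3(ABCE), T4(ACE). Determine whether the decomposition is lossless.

Chase test. Columns are ABCDE; row i has aⱼ where attribute j ∈ Ti, else bᵢⱼ.
Initial tableau (one row per fragment):
  row 1: a1 b12 a3 a4 a5
  row 2: b21 a2 a3 a4 a5
  row 3: a1 a2 a3 b34 a5
  row 4: a1 b42 a3 b44 a5
Rows 1 and 3 agree on A; apply A→D and equate their D entries.
Rows 1 and 4 agree on A; apply A→D and equate their D entries.
Rows 2 and 3 agree on BD; apply BD→A and equate their A entries.
Row 2 is now all distinguished symbols — the join is lossless.

Yes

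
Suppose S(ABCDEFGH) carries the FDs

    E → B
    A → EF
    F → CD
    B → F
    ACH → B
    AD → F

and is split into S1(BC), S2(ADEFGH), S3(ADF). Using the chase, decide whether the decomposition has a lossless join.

No

Chase test. Columns are ABCDEFGH; row i has aⱼ where attribute j ∈ Si, else bᵢⱼ.
Initial tableau (one row per fragment):
  row 1: b11 a2 a3 b14 b15 b16 b17 b18
  row 2: a1 b22 b23 a4 a5 a6 a7 a8
  row 3: a1 b32 b33 a4 b35 a6 b37 b38
Rows 2 and 3 agree on A; apply A→EF and equate their EF entries.
Rows 2 and 3 agree on F; apply F→CD and equate their CD entries.
Rows 2 and 3 agree on E; apply E→B and equate their B entries.
No row becomes fully distinguished — the join is lossy.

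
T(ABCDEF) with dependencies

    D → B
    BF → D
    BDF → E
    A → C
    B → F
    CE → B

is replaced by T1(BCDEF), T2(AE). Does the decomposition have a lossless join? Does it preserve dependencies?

Lossless test: (E)⁺ = {E}, which is a superkey of neither fragment — lossy.
Dependency preservation: the restricted closure of {A} across the fragments never reaches {C}, so A → C cannot be enforced without a join — not preserved.

lossy and not dependency-preserving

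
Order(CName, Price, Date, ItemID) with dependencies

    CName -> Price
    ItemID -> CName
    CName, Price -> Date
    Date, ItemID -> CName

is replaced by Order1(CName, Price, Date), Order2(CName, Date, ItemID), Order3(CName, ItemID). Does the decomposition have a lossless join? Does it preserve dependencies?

Lossless test (chase): Rows 1 and 2 agree on CName; apply CName→Price and equate their Price entries. Rows 1 and 3 agree on CName; apply CName→Price and equate their Price entries. Rows 1 and 3 agree on CName, Price; apply CName, Price→Date and equate their Date entries. Row 2 is now all distinguished symbols — the join is lossless.
Dependency preservation: every FD's attributes lie within a single fragment, so each can be enforced locally — preserved.

lossless and dependency-preserving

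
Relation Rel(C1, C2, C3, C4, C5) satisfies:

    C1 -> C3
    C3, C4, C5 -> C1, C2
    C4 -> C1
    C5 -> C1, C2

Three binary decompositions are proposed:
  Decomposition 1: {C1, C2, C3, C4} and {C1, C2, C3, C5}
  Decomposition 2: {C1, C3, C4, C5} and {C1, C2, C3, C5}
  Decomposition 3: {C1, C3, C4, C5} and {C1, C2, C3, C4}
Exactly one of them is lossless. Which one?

Decomposition 2

Decomposition 1: common = {C1, C2, C3}, closure = {C1, C2, C3} → lossy.
Decomposition 2: common = {C1, C3, C5}, closure = {C1, C2, C3, C5} → lossless.
Decomposition 3: common = {C1, C3, C4}, closure = {C1, C3, C4} → lossy.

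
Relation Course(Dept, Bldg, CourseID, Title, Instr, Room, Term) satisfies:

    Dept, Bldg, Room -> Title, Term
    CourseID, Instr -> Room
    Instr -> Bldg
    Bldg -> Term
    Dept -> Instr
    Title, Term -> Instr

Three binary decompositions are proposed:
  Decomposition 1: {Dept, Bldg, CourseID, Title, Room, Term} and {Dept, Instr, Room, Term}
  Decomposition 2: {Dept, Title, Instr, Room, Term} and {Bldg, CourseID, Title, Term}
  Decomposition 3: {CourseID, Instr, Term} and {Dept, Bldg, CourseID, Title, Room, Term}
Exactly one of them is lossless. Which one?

Decomposition 1

Decomposition 1: common = {Dept, Room, Term}, closure = {Dept, Bldg, Title, Instr, Room, Term} → lossless.
Decomposition 2: common = {Title, Term}, closure = {Bldg, Title, Instr, Term} → lossy.
Decomposition 3: common = {CourseID, Term}, closure = {CourseID, Term} → lossy.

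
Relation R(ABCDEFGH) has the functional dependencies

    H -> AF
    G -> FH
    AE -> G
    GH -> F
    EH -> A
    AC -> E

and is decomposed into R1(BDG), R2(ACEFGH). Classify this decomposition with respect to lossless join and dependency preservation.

lossy but dependency-preserving

Lossless test: (G)⁺ = {AFGH}, which is a superkey of neither fragment — lossy.
Dependency preservation: every FD's attributes lie within a single fragment, so each can be enforced locally — preserved.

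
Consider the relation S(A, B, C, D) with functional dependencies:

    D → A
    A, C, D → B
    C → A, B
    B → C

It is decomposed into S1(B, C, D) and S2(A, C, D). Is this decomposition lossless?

Yes

Common attributes: S1 ∩ S2 = {C, D}.
Closure of {C, D}: D → A applies, adding A; A, C, D → B applies, adding B. So (C, D)⁺ = {A, B, C, D}.
This closure contains every attribute of S1, so S1 ∩ S2 → S1. The join is lossless.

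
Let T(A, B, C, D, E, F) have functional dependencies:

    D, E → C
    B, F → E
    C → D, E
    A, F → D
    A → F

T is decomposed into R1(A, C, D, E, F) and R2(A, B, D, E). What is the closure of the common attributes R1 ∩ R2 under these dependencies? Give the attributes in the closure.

A, C, D, E, F

R1 ∩ R2 = {A, D, E}.
D, E → C applies, adding C
A → F applies, adding F
Closure: {A, C, D, E, F}.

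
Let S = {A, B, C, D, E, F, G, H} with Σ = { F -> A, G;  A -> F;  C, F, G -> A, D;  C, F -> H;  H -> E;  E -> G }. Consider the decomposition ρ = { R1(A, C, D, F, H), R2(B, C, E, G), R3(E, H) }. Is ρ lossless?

No

Chase test. Columns are A, B, C, D, E, F, G, H; row i has aⱼ where attribute j ∈ Ri, else bᵢⱼ.
Initial tableau (one row per fragment):
  row 1: a1 b12 a3 a4 b15 a6 b17 a8
  row 2: b21 a2 a3 b24 a5 b26 a7 b28
  row 3: b31 b32 b33 b34 a5 b36 b37 a8
Rows 1 and 3 agree on H; apply H→E and equate their E entries.
Rows 1 and 2 agree on E; apply E→G and equate their G entries.
Rows 1 and 3 agree on E; apply E→G and equate their G entries.
No row becomes fully distinguished — the join is lossy.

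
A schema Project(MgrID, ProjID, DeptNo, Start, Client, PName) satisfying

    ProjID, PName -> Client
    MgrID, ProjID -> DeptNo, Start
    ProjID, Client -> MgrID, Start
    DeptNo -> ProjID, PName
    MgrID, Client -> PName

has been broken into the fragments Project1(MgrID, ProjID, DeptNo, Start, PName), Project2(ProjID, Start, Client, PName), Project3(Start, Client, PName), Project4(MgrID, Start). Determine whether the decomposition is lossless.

Chase test. Columns are MgrID, ProjID, DeptNo, Start, Client, PName; row i has aⱼ where attribute j ∈ Projecti, else bᵢⱼ.
Initial tableau (one row per fragment):
  row 1: a1 a2 a3 a4 b15 a6
  row 2: b21 a2 b23 a4 a5 a6
  row 3: b31 b32 b33 a4 a5 a6
  row 4: a1 b42 b43 a4 b45 b46
Rows 1 and 2 agree on ProjID, PName; apply ProjID, PName→Client and equate their Client entries.
Rows 1 and 2 agree on ProjID, Client; apply ProjID, Client→MgrID, Start and equate their MgrID, Start entries.
Rows 1 and 2 agree on MgrID, ProjID; apply MgrID, ProjID→DeptNo, Start and equate their DeptNo, Start entries.
Row 1 is now all distinguished symbols — the join is lossless.

Yes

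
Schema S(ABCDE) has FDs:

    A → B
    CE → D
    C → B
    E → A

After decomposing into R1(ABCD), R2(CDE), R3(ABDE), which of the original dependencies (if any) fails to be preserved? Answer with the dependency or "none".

A → B lies within R1.
CE → D lies within R2.
C → B lies within R1.
E → A lies within R3.
Every dependency is enforceable on the fragments, so the decomposition is dependency-preserving.

none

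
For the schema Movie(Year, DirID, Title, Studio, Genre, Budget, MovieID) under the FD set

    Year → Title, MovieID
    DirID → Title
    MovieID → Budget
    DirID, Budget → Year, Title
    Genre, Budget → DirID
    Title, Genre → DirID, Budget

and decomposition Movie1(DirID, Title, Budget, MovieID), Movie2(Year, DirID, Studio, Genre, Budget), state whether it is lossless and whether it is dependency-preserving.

Lossless test: (DirID, Budget)⁺ = {Year, DirID, Title, Budget, MovieID}, which contains all of one fragment — lossless.
Dependency preservation: the restricted closure of {Year} across the fragments never reaches {Title, MovieID}, so Year → Title, MovieID cannot be enforced without a join — not preserved.

lossless but not dependency-preserving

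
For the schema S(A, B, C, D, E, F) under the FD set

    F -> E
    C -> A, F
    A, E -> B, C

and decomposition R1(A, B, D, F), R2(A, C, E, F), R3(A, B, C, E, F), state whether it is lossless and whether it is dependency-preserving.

lossless and dependency-preserving

Lossless test (chase): Rows 1 and 2 agree on F; apply F→E and equate their E entries. Rows 1 and 2 agree on A, E; apply A, E→B, C and equate their B, C entries. Row 1 is now all distinguished symbols — the join is lossless.
Dependency preservation: every FD's attributes lie within a single fragment, so each can be enforced locally — preserved.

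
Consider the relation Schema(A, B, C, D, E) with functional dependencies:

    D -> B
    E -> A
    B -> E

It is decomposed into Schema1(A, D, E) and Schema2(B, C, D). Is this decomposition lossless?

Yes

Common attributes: Schema1 ∩ Schema2 = {D}.
Closure of {D}: D → B applies, adding B; B → E applies, adding E; E → A applies, adding A. So (D)⁺ = {A, B, D, E}.
This closure contains every attribute of Schema1, so Schema1 ∩ Schema2 → Schema1. The join is lossless.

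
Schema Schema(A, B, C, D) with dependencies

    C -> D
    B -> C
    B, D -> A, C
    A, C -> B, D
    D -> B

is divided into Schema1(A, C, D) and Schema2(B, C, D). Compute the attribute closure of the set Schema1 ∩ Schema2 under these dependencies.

Schema1 ∩ Schema2 = {C, D}.
D → B applies, adding B
B, D → A, C applies, adding A
Closure: {A, B, C, D}.

A, B, C, D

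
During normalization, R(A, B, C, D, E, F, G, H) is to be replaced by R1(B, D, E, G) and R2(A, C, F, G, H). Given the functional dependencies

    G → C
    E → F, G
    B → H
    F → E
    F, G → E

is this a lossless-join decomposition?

Common attributes: R1 ∩ R2 = {G}.
Closure of {G}: G → C applies, adding C. So (G)⁺ = {C, G}.
The closure contains neither all of R1 = {B, D, E, G} nor all of R2 = {A, C, F, G, H}, so the common attributes are not a superkey of either fragment. The join is lossy.

No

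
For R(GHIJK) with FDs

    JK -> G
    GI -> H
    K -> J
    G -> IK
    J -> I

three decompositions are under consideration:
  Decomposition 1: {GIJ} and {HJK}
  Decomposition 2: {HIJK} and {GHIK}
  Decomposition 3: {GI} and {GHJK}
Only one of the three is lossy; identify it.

Decomposition 1: common = {J}, closure = {IJ} → lossy.
Decomposition 2: common = {HIK}, closure = {GHIJK} → lossless.
Decomposition 3: common = {G}, closure = {GHIJK} → lossless.

Decomposition 1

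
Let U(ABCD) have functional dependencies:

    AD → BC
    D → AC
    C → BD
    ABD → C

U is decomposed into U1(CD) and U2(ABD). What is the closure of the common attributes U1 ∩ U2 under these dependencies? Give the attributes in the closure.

U1 ∩ U2 = {D}.
D → AC applies, adding AC
C → BD applies, adding B
Closure: {ABCD}.

ABCD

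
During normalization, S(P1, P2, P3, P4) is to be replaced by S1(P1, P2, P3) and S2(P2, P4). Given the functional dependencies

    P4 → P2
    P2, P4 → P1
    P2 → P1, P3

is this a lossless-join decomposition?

Common attributes: S1 ∩ S2 = {P2}.
Closure of {P2}: P2 → P1, P3 applies, adding P1, P3. So (P2)⁺ = {P1, P2, P3}.
This closure contains every attribute of S1, so S1 ∩ S2 → S1. The join is lossless.

Yes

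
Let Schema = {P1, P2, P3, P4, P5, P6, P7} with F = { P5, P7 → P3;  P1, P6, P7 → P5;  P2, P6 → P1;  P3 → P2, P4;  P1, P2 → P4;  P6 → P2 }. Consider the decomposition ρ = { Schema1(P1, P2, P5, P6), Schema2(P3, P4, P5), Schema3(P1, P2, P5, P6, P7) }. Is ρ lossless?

Chase test. Columns are P1, P2, P3, P4, P5, P6, P7; row i has aⱼ where attribute j ∈ Schemai, else bᵢⱼ.
Initial tableau (one row per fragment):
  row 1: a1 a2 b13 b14 a5 a6 b17
  row 2: b21 b22 a3 a4 a5 b26 b27
  row 3: a1 a2 b33 b34 a5 a6 a7
Rows 1 and 3 agree on P1, P2; apply P1, P2→P4 and equate their P4 entries.
No row becomes fully distinguished — the join is lossy.

No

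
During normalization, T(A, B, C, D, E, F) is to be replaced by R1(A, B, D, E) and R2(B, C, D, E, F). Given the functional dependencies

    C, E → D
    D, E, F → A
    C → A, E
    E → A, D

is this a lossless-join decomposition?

Common attributes: R1 ∩ R2 = {B, D, E}.
Closure of {B, D, E}: E → A, D applies, adding A. So (B, D, E)⁺ = {A, B, D, E}.
This closure contains every attribute of R1, so R1 ∩ R2 → R1. The join is lossless.

Yes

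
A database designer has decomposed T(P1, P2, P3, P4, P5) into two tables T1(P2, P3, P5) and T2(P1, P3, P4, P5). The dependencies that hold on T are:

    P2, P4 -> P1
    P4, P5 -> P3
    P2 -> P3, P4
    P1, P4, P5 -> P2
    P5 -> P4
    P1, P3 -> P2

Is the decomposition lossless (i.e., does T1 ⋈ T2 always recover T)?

Common attributes: T1 ∩ T2 = {P3, P5}.
Closure of {P3, P5}: P5 → P4 applies, adding P4. So (P3, P5)⁺ = {P3, P4, P5}.
The closure contains neither all of T1 = {P2, P3, P5} nor all of T2 = {P1, P3, P4, P5}, so the common attributes are not a superkey of either fragment. The join is lossy.

No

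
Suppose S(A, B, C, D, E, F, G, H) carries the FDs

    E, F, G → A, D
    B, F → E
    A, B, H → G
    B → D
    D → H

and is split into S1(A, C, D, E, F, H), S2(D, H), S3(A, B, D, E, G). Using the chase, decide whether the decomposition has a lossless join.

No

Chase test. Columns are A, B, C, D, E, F, G, H; row i has aⱼ where attribute j ∈ Si, else bᵢⱼ.
Initial tableau (one row per fragment):
  row 1: a1 b12 a3 a4 a5 a6 b17 a8
  row 2: b21 b22 b23 a4 b25 b26 b27 a8
  row 3: a1 a2 b33 a4 a5 b36 a7 b38
Rows 1 and 3 agree on D; apply D→H and equate their H entries.
No row becomes fully distinguished — the join is lossy.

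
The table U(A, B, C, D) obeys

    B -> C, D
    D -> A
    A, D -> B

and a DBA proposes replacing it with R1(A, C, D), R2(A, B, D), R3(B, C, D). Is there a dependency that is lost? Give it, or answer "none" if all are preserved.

none

B → C, D lies within R3.
D → A lies within R1.
A, D → B lies within R2.
Every dependency is enforceable on the fragments, so the decomposition is dependency-preserving.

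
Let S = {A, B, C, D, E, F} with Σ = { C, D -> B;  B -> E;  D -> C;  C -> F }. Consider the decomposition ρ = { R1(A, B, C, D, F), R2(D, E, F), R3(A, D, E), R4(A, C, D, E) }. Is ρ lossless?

Yes

Chase test. Columns are A, B, C, D, E, F; row i has aⱼ where attribute j ∈ Ri, else bᵢⱼ.
Initial tableau (one row per fragment):
  row 1: a1 a2 a3 a4 b15 a6
  row 2: b21 b22 b23 a4 a5 a6
  row 3: a1 b32 b33 a4 a5 b36
  row 4: a1 b42 a3 a4 a5 b46
Rows 1 and 4 agree on C, D; apply C, D→B and equate their B entries.
Rows 1 and 4 agree on B; apply B→E and equate their E entries.
Rows 1 and 2 agree on D; apply D→C and equate their C entries.
Rows 1 and 3 agree on D; apply D→C and equate their C entries.
Rows 1 and 3 agree on C; apply C→F and equate their F entries.
Rows 1 and 4 agree on C; apply C→F and equate their F entries.
Rows 1 and 2 agree on C, D; apply C, D→B and equate their B entries.
Rows 1 and 3 agree on C, D; apply C, D→B and equate their B entries.
Row 1 is now all distinguished symbols — the join is lossless.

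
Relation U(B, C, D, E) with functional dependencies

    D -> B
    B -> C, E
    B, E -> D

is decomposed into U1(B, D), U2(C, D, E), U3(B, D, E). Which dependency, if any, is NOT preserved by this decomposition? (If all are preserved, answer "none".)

none

D → B lies within U1.
B → C, E: restricted closure across fragments reaches C, E.
B, E → D lies within U3.
Every dependency is enforceable on the fragments, so the decomposition is dependency-preserving.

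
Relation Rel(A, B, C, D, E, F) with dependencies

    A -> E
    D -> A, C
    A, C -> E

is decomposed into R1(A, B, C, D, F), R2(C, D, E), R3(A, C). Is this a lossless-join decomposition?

Yes

Chase test. Columns are A, B, C, D, E, F; row i has aⱼ where attribute j ∈ Ri, else bᵢⱼ.
Initial tableau (one row per fragment):
  row 1: a1 a2 a3 a4 b15 a6
  row 2: b21 b22 a3 a4 a5 b26
  row 3: a1 b32 a3 b34 b35 b36
Rows 1 and 3 agree on A; apply A→E and equate their E entries.
Rows 1 and 2 agree on D; apply D→A, C and equate their A, C entries.
Rows 1 and 2 agree on A, C; apply A, C→E and equate their E entries.
Row 1 is now all distinguished symbols — the join is lossless.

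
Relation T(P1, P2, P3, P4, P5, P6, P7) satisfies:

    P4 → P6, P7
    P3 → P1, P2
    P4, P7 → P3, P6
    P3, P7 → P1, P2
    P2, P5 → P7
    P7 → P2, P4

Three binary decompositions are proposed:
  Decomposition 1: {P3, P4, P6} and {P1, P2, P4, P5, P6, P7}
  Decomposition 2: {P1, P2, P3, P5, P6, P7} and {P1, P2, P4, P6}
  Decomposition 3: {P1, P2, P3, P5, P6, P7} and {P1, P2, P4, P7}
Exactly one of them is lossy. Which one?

Decomposition 1: common = {P4, P6}, closure = {P1, P2, P3, P4, P6, P7} → lossless.
Decomposition 2: common = {P1, P2, P6}, closure = {P1, P2, P6} → lossy.
Decomposition 3: common = {P1, P2, P7}, closure = {P1, P2, P3, P4, P6, P7} → lossless.

Decomposition 2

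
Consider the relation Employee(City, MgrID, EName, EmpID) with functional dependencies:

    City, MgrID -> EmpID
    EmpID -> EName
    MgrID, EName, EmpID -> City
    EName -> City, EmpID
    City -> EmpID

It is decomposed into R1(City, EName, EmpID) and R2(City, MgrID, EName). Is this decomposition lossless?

Common attributes: R1 ∩ R2 = {City, EName}.
Closure of {City, EName}: EName → City, EmpID applies, adding EmpID. So (City, EName)⁺ = {City, EName, EmpID}.
This closure contains every attribute of R1, so R1 ∩ R2 → R1. The join is lossless.

Yes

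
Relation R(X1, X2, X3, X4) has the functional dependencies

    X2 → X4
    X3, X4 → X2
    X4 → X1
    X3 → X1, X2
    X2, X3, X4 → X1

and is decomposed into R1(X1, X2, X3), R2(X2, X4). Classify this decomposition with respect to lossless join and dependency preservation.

lossless but not dependency-preserving

Lossless test: (X2)⁺ = {X1, X2, X4}, which contains all of one fragment — lossless.
Dependency preservation: the restricted closure of {X4} across the fragments never reaches {X1}, so X4 → X1 cannot be enforced without a join — not preserved.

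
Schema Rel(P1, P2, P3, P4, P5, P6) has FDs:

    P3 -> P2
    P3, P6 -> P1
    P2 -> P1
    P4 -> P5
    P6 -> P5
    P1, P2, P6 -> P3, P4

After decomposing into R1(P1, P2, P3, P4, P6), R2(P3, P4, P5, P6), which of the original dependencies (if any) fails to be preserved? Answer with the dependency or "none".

none

P3 → P2 lies within R1.
P3, P6 → P1 lies within R1.
P2 → P1 lies within R1.
P4 → P5 lies within R2.
P6 → P5 lies within R2.
P1, P2, P6 → P3, P4 lies within R1.
Every dependency is enforceable on the fragments, so the decomposition is dependency-preserving.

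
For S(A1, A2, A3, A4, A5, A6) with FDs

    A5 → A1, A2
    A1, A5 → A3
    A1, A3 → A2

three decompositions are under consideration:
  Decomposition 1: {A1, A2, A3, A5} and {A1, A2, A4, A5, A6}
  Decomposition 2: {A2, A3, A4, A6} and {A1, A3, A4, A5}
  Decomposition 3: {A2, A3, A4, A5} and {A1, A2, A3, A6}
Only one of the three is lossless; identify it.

Decomposition 1: common = {A1, A2, A5}, closure = {A1, A2, A3, A5} → lossless.
Decomposition 2: common = {A3, A4}, closure = {A3, A4} → lossy.
Decomposition 3: common = {A2, A3}, closure = {A2, A3} → lossy.

Decomposition 1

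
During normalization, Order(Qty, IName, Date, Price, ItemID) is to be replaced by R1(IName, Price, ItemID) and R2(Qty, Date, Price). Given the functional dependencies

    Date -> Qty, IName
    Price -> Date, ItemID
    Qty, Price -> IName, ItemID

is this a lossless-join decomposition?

Common attributes: R1 ∩ R2 = {Price}.
Closure of {Price}: Price → Date, ItemID applies, adding Date, ItemID; Date → Qty, IName applies, adding Qty, IName. So (Price)⁺ = {Qty, IName, Date, Price, ItemID}.
This closure contains every attribute of R1, so R1 ∩ R2 → R1. The join is lossless.

Yes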